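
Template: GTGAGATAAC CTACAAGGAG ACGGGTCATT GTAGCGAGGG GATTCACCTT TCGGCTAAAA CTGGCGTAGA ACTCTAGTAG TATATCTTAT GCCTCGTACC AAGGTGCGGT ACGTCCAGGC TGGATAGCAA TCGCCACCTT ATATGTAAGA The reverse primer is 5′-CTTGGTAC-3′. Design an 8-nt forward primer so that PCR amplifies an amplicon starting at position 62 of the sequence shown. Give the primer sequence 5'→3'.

5'-TGGCGTAG-3'

The reverse primer's reverse complement GTACCAAG matches the template at positions 96–103; the product starts at position 62.
The forward primer is identical to the top strand over positions 62–69: TGGCGTAG.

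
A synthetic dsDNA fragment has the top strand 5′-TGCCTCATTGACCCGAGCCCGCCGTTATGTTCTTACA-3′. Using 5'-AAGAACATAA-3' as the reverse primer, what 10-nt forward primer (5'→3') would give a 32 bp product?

The reverse primer's reverse complement TTATGTTCTT matches the template at positions 25–34, so the product ends at position 34.
A 32 bp product then starts at position 34 − 32 + 1 = 3.
The forward primer is identical to the top strand there: CCTCATTGAC.

5'-CCTCATTGAC-3'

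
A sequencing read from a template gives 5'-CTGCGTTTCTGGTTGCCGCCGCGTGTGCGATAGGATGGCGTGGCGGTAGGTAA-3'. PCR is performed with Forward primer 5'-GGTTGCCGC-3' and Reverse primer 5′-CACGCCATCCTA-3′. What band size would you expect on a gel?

The forward primer matches the template at positions 11–19.
The reverse primer's reverse complement is TAGGATGGCGTG, which matches the template at positions 31–42.
Amplicon spans positions 11–42: 32 bp.

32 bp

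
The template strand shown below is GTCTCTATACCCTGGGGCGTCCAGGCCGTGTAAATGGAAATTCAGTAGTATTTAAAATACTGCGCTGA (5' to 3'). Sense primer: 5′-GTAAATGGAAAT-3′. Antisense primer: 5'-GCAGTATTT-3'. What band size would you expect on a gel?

The forward primer matches the template at positions 30–41.
Taking the reverse complement of GCAGTATTT gives AAATACTGC, found at positions 55–63 on the template; the primer anneals here to the top strand with its 3' end pointing upstream.
Product length = (reverse-primer end) − (forward-primer start) + 1 = 63 − 30 + 1 = 34 bp.

34 bp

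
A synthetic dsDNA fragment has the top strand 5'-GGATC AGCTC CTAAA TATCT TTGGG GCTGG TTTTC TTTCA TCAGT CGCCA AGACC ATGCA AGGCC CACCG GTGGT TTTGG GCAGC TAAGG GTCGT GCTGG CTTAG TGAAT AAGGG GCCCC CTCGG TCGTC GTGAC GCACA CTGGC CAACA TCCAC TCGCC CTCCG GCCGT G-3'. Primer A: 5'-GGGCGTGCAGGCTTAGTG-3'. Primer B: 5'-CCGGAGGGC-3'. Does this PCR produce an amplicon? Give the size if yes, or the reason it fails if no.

No product — primer A has no binding site in the template.

Primer A (GGGCGTGCAGGCTTAGTG) does not match the top strand, and its reverse complement CACTAAGCCTGCACGCCC does not match either.
With no annealing site for primer A, no amplification occurs.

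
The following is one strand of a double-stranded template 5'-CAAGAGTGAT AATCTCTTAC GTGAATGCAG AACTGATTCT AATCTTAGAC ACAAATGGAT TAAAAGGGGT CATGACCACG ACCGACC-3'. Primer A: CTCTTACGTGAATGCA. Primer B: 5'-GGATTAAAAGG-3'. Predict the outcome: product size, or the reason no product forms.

No product — both primers anneal to the same strand and extend in the same direction.

Primer A (CTCTTACGTGAATGCA) matches the top strand at positions 14–29 (3' end points downstream).
Primer B (GGATTAAAAGG) also matches the top strand directly, at positions 57–67 — its reverse complement CCTTTTAATCC is not present.
Both primers anneal to the bottom strand with 3' ends pointing the same way, so neither can prime synthesis back toward the other.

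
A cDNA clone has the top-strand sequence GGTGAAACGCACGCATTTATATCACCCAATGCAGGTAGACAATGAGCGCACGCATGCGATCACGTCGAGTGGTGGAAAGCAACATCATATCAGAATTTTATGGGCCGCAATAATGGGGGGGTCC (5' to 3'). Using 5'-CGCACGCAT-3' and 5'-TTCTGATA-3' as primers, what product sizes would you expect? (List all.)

88 bp, 49 bp

The forward primer CGCACGCAT matches the top strand at positions 8–16, 47–55.
The reverse primer's reverse complement is TATCAGAA, matching at positions 88–95.
Each forward site pairs with the reverse site to give a product ending at position 95: sizes 88, 49 bp.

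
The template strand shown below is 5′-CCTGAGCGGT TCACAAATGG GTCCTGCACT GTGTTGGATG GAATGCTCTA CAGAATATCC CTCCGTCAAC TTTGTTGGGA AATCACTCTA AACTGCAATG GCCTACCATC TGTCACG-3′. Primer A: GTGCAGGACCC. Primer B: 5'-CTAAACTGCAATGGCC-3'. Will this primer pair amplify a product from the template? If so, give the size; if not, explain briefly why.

No product — the primers' 3' ends point away from each other.

Primer A (GTGCAGGACCC) has reverse complement GGGTCCTGCAC, which matches the top strand at positions 19–29; primer A anneals to the top strand there with its 3' end pointing upstream toward position 19.
Primer B (CTAAACTGCAATGGCC) matches the top strand directly at positions 88–103; it anneals to the bottom strand with its 3' end pointing downstream toward position 103.
The 3' ends diverge (primer A extends toward position 1, primer B toward position 117), so the primers never converge on a shared product.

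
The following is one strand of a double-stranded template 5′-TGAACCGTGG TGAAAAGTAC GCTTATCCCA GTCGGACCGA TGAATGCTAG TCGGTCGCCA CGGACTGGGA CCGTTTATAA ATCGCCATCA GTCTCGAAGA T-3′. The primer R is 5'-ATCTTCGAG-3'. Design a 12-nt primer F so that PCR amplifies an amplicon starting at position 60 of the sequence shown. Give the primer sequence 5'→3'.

The reverse primer's reverse complement CTCGAAGAT matches the template at positions 93–101; the product starts at position 60.
The forward primer is identical to the top strand over positions 60–71: ACGGACTGGGAC.

5'-ACGGACTGGGAC-3'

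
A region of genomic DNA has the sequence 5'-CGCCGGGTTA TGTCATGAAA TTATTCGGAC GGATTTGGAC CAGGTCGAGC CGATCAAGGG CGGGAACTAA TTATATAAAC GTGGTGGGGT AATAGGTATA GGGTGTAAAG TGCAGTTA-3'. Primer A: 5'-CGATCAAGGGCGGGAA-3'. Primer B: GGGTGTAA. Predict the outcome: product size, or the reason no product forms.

No product — both primers anneal to the same strand and extend in the same direction.

Primer A (CGATCAAGGGCGGGAA) matches the top strand at positions 51–66 (3' end points downstream).
Primer B (GGGTGTAA) also matches the top strand directly, at positions 101–108 — its reverse complement TTACACCC is not present.
Both primers anneal to the bottom strand with 3' ends pointing the same way, so neither can prime synthesis back toward the other.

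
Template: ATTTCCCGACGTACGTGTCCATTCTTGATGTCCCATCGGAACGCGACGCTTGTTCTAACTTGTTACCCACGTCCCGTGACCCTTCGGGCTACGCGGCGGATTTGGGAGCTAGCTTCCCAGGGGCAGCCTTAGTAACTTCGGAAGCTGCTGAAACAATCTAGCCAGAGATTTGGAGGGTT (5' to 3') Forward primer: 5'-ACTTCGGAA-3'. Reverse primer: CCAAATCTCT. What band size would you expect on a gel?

39 bp

The forward primer matches the template at positions 135–143.
Reverse complement of the reverse primer: AGAGATTTGG. This occurs on the top strand at positions 164–173.
Product length = (reverse-primer end) − (forward-primer start) + 1 = 173 − 135 + 1 = 39 bp.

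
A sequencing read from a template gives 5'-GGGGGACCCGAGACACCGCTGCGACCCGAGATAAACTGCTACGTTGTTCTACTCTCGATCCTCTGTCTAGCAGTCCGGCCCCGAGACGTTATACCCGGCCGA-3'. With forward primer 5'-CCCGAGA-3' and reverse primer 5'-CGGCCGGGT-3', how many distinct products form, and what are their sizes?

Three products: 95 bp, 77 bp, 22 bp

The forward primer CCCGAGA matches the top strand at positions 7–13, 25–31, 80–86.
The reverse primer's reverse complement is ACCCGGCCG, matching at positions 93–101.
Each forward site pairs with the reverse site to give a product ending at position 101: sizes 95, 77, 22 bp.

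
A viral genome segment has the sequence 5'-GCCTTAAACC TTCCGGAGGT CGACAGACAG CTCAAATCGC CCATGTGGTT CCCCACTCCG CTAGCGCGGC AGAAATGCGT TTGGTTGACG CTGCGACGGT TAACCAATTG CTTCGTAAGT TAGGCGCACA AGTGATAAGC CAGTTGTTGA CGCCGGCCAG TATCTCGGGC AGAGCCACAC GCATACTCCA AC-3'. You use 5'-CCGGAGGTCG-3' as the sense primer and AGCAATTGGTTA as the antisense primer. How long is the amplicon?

Forward primer CCGGAGGTCG is found on the top strand at positions 13–22.
The reverse primer's reverse complement is TAACCAATTGCT, which matches the template at positions 101–112.
The product runs from position 13 to position 112, so its length is 112 − 13 + 1 = 100 bp.

100 bp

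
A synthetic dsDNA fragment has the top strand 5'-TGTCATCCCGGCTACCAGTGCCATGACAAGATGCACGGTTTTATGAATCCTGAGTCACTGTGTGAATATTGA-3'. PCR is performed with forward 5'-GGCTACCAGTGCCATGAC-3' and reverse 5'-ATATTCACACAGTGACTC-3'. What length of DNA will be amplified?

60 bp

The forward primer matches the template at positions 10–27.
The reverse primer's reverse complement is GAGTCACTGTGTGAATAT, which matches the template at positions 52–69.
The product runs from position 10 to position 69, so its length is 69 − 10 + 1 = 60 bp.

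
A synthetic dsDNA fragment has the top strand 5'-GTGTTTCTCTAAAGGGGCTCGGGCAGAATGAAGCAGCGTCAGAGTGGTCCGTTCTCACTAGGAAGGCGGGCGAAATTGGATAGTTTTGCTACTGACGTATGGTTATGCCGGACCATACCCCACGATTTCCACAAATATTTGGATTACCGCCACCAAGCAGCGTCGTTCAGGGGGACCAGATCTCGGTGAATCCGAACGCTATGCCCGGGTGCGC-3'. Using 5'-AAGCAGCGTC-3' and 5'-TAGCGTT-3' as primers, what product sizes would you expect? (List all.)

171 bp, 47 bp

The forward primer AAGCAGCGTC matches the top strand at positions 31–40, 155–164.
The reverse primer's reverse complement is AACGCTA, matching at positions 195–201.
Each forward site pairs with the reverse site to give a product ending at position 201: sizes 171, 47 bp.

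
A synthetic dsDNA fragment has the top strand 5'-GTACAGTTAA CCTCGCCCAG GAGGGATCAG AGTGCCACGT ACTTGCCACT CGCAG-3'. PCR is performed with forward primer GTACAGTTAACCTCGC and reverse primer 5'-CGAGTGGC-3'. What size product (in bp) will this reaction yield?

52 bp

The forward primer matches the template at positions 1–16.
Taking the reverse complement of CGAGTGGC gives GCCACTCG, found at positions 45–52 on the template; the primer anneals here to the top strand with its 3' end pointing upstream.
Product length = (reverse-primer end) − (forward-primer start) + 1 = 52 − 1 + 1 = 52 bp.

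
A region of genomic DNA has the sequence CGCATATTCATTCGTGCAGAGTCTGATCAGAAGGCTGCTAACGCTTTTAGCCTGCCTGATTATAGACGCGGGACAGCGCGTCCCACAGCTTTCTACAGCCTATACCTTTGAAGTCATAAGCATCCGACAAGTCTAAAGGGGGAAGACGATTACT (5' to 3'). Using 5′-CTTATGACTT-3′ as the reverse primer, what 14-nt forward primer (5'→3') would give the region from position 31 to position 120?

The reverse primer's reverse complement AAGTCATAAG matches the template at positions 111–120; the product starts at position 31.
The forward primer is identical to the top strand over positions 31–44: AAGGCTGCTAACGC.

5'-AAGGCTGCTAACGC-3'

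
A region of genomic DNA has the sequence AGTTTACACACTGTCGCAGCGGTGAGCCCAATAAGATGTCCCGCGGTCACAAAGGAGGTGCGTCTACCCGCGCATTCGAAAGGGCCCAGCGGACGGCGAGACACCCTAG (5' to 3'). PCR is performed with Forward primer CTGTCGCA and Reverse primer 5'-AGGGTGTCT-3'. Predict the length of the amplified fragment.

Scanning the template, CTGTCGCA occurs at positions 11–18; this primer anneals to the bottom strand there with its 3' end pointing downstream.
The reverse primer's reverse complement is AGACACCCT, which matches the template at positions 99–107.
Product length = (reverse-primer end) − (forward-primer start) + 1 = 107 − 11 + 1 = 97 bp.

97 bp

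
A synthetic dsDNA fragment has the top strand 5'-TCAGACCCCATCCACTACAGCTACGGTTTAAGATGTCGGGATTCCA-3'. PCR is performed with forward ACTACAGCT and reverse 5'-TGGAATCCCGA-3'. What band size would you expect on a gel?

33 bp

Forward primer ACTACAGCT is found on the top strand at positions 14–22.
The reverse primer's reverse complement is TCGGGATTCCA, which matches the template at positions 36–46.
The product runs from position 14 to position 46, so its length is 46 − 14 + 1 = 33 bp.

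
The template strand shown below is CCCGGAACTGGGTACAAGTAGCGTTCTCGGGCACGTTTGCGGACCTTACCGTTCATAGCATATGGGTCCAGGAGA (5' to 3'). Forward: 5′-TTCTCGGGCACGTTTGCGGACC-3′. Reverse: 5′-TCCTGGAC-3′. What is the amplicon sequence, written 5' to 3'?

5'-TTCTCGGGCACGTTTGCGGACCTTACCGTTCATAGCATATGGGTCCAGGA-3'

Scanning the template, TTCTCGGGCACGTTTGCGGACC occurs at positions 24–45; this primer anneals to the bottom strand there with its 3' end pointing downstream.
Reverse complement of the reverse primer: GTCCAGGA. This occurs on the top strand at positions 66–73.
The product is the template from position 24 through 73 (50 bp).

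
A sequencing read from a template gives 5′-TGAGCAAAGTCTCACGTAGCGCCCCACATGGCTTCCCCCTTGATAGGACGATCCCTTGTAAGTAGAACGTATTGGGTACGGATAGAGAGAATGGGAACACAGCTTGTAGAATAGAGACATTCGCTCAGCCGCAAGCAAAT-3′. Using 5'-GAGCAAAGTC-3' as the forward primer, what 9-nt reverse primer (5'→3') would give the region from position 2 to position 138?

The product's 3' end on the top strand is position 138.
The reverse primer anneals to the top strand over positions 130–138, i.e. to CGCAAGCAA.
Its sequence written 5'→3' is the reverse complement: TTGCTTGCG.

5'-TTGCTTGCG-3'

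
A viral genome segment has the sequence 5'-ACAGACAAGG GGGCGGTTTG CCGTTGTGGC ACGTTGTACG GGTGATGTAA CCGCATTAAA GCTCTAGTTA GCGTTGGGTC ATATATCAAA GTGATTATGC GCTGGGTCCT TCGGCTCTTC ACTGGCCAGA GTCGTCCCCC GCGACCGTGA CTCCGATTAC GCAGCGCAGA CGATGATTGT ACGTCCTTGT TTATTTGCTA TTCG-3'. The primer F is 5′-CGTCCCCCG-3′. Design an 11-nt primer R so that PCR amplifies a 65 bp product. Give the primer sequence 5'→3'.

5'-CAAATAAACAA-3'

The forward primer binds at positions 133–141, so a 65 bp product ends at position 133 + 65 − 1 = 197.
The reverse primer anneals to the top strand over positions 187–197, i.e. to TTGTTTATTTG.
Its sequence written 5'→3' is the reverse complement: CAAATAAACAA.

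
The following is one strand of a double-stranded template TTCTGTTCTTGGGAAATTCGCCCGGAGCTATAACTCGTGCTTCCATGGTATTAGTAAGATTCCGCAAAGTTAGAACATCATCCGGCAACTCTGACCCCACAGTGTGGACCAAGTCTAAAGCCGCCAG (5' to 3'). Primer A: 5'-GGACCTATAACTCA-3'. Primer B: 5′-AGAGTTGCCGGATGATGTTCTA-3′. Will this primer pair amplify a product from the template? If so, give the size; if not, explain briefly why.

No product — primer A has no binding site in the template.

Primer A (GGACCTATAACTCA) does not match the top strand, and its reverse complement TGAGTTATAGGTCC does not match either.
With no annealing site for primer A, no amplification occurs.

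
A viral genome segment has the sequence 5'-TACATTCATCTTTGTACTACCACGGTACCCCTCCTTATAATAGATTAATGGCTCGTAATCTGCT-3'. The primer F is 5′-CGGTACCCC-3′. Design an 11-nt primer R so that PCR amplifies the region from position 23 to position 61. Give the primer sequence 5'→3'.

The product's 3' end on the top strand is position 61.
The reverse primer anneals to the top strand over positions 51–61, i.e. to GCTCGTAATCT.
Its sequence written 5'→3' is the reverse complement: AGATTACGAGC.

5'-AGATTACGAGC-3'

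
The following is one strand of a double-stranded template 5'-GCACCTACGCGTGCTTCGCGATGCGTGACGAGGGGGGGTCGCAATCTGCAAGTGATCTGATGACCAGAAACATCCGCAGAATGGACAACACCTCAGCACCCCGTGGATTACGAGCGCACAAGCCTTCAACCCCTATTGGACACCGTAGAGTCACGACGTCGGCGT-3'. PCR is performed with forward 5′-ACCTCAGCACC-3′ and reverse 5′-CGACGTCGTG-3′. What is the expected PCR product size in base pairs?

72 bp

The forward primer matches the template at positions 90–100.
The reverse primer's reverse complement is CACGACGTCG, which matches the template at positions 152–161.
Amplicon spans positions 90–161: 72 bp.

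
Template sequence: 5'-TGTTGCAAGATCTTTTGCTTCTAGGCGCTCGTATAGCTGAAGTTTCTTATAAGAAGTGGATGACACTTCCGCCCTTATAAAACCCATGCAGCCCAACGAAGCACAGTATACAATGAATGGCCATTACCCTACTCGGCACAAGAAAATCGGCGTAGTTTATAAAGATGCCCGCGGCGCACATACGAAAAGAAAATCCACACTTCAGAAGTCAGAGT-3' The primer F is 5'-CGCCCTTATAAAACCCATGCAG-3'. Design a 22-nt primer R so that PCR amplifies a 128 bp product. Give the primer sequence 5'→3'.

The forward primer binds at positions 70–91, so a 128 bp product ends at position 70 + 128 − 1 = 197.
The reverse primer anneals to the top strand over positions 176–197, i.e. to GCACATACGAAAAGAAAATCCA.
Its sequence written 5'→3' is the reverse complement: TGGATTTTCTTTTCGTATGTGC.

5'-TGGATTTTCTTTTCGTATGTGC-3'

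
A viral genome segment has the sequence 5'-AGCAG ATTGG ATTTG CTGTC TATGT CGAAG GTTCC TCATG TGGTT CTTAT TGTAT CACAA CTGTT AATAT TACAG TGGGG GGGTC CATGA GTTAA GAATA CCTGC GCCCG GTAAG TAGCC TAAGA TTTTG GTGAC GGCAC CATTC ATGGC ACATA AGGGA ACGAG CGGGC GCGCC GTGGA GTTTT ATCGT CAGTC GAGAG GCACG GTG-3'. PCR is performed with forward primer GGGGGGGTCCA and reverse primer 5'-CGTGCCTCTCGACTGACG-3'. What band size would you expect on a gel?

Scanning the template, GGGGGGGTCCA occurs at positions 77–87; this primer anneals to the bottom strand there with its 3' end pointing downstream.
Taking the reverse complement of CGTGCCTCTCGACTGACG gives CGTCAGTCGAGAGGCACG, found at positions 188–205 on the template; the primer anneals here to the top strand with its 3' end pointing upstream.
Amplicon spans positions 77–205: 129 bp.

129 bp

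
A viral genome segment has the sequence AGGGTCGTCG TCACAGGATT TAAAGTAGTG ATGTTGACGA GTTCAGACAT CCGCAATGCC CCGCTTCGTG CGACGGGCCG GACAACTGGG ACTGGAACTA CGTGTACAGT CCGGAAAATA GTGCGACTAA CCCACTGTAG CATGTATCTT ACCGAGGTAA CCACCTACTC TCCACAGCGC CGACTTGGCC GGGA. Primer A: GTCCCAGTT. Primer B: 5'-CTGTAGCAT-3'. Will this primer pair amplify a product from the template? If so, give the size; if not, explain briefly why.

No product — the primers' 3' ends point away from each other.

Primer A (GTCCCAGTT) has reverse complement AACTGGGAC, which matches the top strand at positions 84–92; primer A anneals to the top strand there with its 3' end pointing upstream toward position 84.
Primer B (CTGTAGCAT) matches the top strand directly at positions 135–143; it anneals to the bottom strand with its 3' end pointing downstream toward position 143.
The 3' ends diverge (primer A extends toward position 1, primer B toward position 194), so the primers never converge on a shared product.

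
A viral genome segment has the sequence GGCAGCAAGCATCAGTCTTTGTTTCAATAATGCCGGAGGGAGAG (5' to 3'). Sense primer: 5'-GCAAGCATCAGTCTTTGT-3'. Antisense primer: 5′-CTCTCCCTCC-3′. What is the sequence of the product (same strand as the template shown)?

Scanning the template, GCAAGCATCAGTCTTTGT occurs at positions 5–22; this primer anneals to the bottom strand there with its 3' end pointing downstream.
Taking the reverse complement of CTCTCCCTCC gives GGAGGGAGAG, found at positions 35–44 on the template; the primer anneals here to the top strand with its 3' end pointing upstream.
The product is the template from position 5 through 44 (40 bp).

5'-GCAAGCATCAGTCTTTGTTTCAATAATGCCGGAGGGAGAG-3'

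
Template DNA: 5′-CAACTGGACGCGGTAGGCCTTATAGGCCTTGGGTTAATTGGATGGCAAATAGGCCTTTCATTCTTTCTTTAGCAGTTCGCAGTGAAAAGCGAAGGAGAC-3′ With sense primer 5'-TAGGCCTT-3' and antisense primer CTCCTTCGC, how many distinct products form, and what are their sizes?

Three products: 84 bp, 75 bp, 48 bp

The forward primer TAGGCCTT matches the top strand at positions 14–21, 23–30, 50–57.
The reverse primer's reverse complement is GCGAAGGAG, matching at positions 89–97.
Each forward site pairs with the reverse site to give a product ending at position 97: sizes 84, 75, 48 bp.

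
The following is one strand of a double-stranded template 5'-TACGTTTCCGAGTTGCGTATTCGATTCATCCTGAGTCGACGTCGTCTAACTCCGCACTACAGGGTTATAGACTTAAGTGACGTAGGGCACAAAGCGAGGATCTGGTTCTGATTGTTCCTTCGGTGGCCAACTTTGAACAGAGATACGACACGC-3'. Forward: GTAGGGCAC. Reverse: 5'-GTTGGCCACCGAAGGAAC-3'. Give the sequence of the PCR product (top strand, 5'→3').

5'-GTAGGGCACAAAGCGAGGATCTGGTTCTGATTGTTCCTTCGGTGGCCAAC-3'

The forward primer matches the template at positions 82–90.
Taking the reverse complement of GTTGGCCACCGAAGGAAC gives GTTCCTTCGGTGGCCAAC, found at positions 114–131 on the template; the primer anneals here to the top strand with its 3' end pointing upstream.
The product is the template from position 82 through 131 (50 bp).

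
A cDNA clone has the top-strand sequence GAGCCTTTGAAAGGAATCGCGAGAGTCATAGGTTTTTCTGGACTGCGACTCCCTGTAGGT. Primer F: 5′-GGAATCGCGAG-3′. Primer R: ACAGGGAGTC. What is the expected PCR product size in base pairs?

44 bp

The forward primer matches the template at positions 13–23.
The reverse primer's reverse complement is GACTCCCTGT, which matches the template at positions 47–56.
Product length = (reverse-primer end) − (forward-primer start) + 1 = 56 − 13 + 1 = 44 bp.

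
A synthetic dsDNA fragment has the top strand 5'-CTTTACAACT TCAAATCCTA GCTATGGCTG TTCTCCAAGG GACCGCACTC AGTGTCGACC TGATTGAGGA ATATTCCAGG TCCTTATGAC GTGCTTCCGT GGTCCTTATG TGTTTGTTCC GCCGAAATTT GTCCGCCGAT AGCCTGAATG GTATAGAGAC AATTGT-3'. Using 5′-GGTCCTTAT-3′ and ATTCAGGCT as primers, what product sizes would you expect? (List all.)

71 bp, 49 bp

The forward primer GGTCCTTAT matches the top strand at positions 79–87, 101–109.
The reverse primer's reverse complement is AGCCTGAAT, matching at positions 141–149.
Each forward site pairs with the reverse site to give a product ending at position 149: sizes 71, 49 bp.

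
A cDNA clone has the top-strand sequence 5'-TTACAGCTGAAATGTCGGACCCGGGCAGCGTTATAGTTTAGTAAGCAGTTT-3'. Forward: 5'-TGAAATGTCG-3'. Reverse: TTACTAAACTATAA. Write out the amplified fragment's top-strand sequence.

Scanning the template, TGAAATGTCG occurs at positions 8–17; this primer anneals to the bottom strand there with its 3' end pointing downstream.
Reverse complement of the reverse primer: TTATAGTTTAGTAA. This occurs on the top strand at positions 31–44.
The product is the template from position 8 through 44 (37 bp).

5'-TGAAATGTCGGACCCGGGCAGCGTTATAGTTTAGTAA-3'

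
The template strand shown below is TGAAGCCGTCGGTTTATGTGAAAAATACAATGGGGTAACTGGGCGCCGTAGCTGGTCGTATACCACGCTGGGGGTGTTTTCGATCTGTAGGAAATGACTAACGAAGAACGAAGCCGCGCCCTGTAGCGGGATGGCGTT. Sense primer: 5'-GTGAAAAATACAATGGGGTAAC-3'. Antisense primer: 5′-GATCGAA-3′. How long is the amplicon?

68 bp

Scanning the template, GTGAAAAATACAATGGGGTAAC occurs at positions 18–39; this primer anneals to the bottom strand there with its 3' end pointing downstream.
Reverse complement of the reverse primer: TTCGATC. This occurs on the top strand at positions 79–85.
The product runs from position 18 to position 85, so its length is 85 − 18 + 1 = 68 bp.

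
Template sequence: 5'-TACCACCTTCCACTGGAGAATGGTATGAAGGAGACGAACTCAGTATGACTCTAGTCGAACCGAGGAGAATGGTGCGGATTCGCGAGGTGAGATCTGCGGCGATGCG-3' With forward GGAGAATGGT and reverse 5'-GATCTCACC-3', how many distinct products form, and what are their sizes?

The forward primer GGAGAATGGT matches the top strand at positions 15–24, 64–73.
The reverse primer's reverse complement is GGTGAGATC, matching at positions 86–94.
Each forward site pairs with the reverse site to give a product ending at position 94: sizes 80, 31 bp.

Two products: 80 bp, 31 bp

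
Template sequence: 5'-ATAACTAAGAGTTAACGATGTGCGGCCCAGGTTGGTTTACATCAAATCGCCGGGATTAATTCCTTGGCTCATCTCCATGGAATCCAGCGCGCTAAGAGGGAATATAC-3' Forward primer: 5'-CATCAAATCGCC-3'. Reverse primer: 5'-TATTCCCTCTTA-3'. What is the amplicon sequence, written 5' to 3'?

5'-CATCAAATCGCCGGGATTAATTCCTTGGCTCATCTCCATGGAATCCAGCGCGCTAAGAGGGAATA-3'

Forward primer CATCAAATCGCC is found on the top strand at positions 40–51.
Reverse complement of the reverse primer: TAAGAGGGAATA. This occurs on the top strand at positions 93–104.
The product is the template from position 40 through 104 (65 bp).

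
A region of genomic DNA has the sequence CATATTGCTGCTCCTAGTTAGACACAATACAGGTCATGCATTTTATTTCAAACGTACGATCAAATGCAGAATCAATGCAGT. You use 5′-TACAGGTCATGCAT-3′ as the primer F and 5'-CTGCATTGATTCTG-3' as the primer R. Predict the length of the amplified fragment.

The forward primer matches the template at positions 28–41.
Taking the reverse complement of CTGCATTGATTCTG gives CAGAATCAATGCAG, found at positions 67–80 on the template; the primer anneals here to the top strand with its 3' end pointing upstream.
Amplicon spans positions 28–80: 53 bp.

53 bp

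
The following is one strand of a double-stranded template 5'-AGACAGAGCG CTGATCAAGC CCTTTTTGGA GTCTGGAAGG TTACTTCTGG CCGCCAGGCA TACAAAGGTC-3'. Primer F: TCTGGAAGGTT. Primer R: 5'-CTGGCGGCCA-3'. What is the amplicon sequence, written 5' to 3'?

Forward primer TCTGGAAGGTT is found on the top strand at positions 32–42.
The reverse primer's reverse complement is TGGCCGCCAG, which matches the template at positions 48–57.
The product is the template from position 32 through 57 (26 bp).

5'-TCTGGAAGGTTACTTCTGGCCGCCAG-3'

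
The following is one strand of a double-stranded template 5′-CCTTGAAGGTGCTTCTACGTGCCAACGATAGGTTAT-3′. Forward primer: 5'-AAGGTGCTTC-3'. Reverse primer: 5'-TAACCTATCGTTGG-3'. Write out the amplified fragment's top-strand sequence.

Forward primer AAGGTGCTTC is found on the top strand at positions 6–15.
The reverse primer's reverse complement is CCAACGATAGGTTA, which matches the template at positions 22–35.
The product is the template from position 6 through 35 (30 bp).

5'-AAGGTGCTTCTACGTGCCAACGATAGGTTA-3'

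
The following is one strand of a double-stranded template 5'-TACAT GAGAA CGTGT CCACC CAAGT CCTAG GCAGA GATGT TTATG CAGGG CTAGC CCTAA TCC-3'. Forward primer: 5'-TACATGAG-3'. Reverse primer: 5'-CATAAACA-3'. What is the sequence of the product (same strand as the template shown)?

Forward primer TACATGAG is found on the top strand at positions 1–8.
Taking the reverse complement of CATAAACA gives TGTTTATG, found at positions 38–45 on the template; the primer anneals here to the top strand with its 3' end pointing upstream.
The product is the template from position 1 through 45 (45 bp).

5'-TACATGAGAACGTGTCCACCCAAGTCCTAGGCAGAGATGTTTATG-3'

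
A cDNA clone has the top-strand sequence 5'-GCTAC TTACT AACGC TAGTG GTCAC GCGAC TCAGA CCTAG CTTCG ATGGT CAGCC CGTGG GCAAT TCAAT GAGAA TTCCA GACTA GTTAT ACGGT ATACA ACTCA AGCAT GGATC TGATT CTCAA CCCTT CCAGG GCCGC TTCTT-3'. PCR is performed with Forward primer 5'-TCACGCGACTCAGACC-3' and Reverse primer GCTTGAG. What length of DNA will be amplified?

Forward primer TCACGCGACTCAGACC is found on the top strand at positions 22–37.
Reverse complement of the reverse primer: CTCAAGC. This occurs on the top strand at positions 102–108.
The product runs from position 22 to position 108, so its length is 108 − 22 + 1 = 87 bp.

87 bp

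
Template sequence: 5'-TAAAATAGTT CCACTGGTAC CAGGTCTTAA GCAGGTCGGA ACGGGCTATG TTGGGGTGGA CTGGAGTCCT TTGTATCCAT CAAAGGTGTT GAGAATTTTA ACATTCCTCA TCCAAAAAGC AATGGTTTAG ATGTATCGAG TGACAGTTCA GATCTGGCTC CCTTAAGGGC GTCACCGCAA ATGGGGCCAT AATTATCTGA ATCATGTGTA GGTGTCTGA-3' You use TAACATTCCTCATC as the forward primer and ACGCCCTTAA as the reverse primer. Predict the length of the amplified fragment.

74 bp

Scanning the template, TAACATTCCTCATC occurs at positions 99–112; this primer anneals to the bottom strand there with its 3' end pointing downstream.
Reverse complement of the reverse primer: TTAAGGGCGT. This occurs on the top strand at positions 163–172.
The product runs from position 99 to position 172, so its length is 172 − 99 + 1 = 74 bp.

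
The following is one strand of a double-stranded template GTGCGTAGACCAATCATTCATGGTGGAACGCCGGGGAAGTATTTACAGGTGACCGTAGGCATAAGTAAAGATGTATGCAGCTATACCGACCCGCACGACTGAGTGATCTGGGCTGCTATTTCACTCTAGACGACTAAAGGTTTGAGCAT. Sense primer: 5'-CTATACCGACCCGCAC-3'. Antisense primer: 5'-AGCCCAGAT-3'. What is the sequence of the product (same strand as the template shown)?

Scanning the template, CTATACCGACCCGCAC occurs at positions 81–96; this primer anneals to the bottom strand there with its 3' end pointing downstream.
Reverse complement of the reverse primer: ATCTGGGCT. This occurs on the top strand at positions 106–114.
The product is the template from position 81 through 114 (34 bp).

5'-CTATACCGACCCGCACGACTGAGTGATCTGGGCT-3'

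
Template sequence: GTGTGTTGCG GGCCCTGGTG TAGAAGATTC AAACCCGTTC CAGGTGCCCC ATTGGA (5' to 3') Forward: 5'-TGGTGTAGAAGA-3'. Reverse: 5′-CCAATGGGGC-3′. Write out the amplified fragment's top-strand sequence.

5'-TGGTGTAGAAGATTCAAACCCGTTCCAGGTGCCCCATTGG-3'

The forward primer matches the template at positions 16–27.
The reverse primer's reverse complement is GCCCCATTGG, which matches the template at positions 46–55.
The product is the template from position 16 through 55 (40 bp).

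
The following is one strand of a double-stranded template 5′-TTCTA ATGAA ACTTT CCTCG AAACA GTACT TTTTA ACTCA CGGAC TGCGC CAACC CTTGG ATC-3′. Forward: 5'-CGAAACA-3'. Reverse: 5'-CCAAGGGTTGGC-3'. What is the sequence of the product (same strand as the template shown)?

Scanning the template, CGAAACA occurs at positions 19–25; this primer anneals to the bottom strand there with its 3' end pointing downstream.
The reverse primer's reverse complement is GCCAACCCTTGG, which matches the template at positions 49–60.
The product is the template from position 19 through 60 (42 bp).

5'-CGAAACAGTACTTTTTAACTCACGGACTGCGCCAACCCTTGG-3'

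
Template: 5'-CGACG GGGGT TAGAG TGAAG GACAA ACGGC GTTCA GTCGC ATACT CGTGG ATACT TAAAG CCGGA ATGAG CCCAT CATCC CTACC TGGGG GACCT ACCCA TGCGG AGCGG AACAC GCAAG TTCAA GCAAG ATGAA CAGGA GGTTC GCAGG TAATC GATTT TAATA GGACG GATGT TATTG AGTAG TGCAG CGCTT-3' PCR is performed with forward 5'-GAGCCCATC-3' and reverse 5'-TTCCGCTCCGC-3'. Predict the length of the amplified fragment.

45 bp

Forward primer GAGCCCATC is found on the top strand at positions 68–76.
The reverse primer's reverse complement is GCGGAGCGGAA, which matches the template at positions 102–112.
The product runs from position 68 to position 112, so its length is 112 − 68 + 1 = 45 bp.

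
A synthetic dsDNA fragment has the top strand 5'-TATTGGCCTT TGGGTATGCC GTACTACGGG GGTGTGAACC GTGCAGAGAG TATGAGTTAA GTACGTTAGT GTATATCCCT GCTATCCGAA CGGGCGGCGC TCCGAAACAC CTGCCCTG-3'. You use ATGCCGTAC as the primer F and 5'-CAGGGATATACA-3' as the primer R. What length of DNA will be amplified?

Forward primer ATGCCGTAC is found on the top strand at positions 16–24.
The reverse primer's reverse complement is TGTATATCCCTG, which matches the template at positions 70–81.
Amplicon spans positions 16–81: 66 bp.

66 bp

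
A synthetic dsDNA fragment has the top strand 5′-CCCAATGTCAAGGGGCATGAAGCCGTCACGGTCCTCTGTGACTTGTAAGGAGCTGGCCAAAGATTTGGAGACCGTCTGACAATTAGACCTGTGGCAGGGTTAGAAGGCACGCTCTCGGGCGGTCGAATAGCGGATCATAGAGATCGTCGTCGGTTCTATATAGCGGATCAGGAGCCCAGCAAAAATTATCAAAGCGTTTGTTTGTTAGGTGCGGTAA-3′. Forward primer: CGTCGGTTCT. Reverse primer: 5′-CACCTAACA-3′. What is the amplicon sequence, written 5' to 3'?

Forward primer CGTCGGTTCT is found on the top strand at positions 148–157.
Taking the reverse complement of CACCTAACA gives TGTTAGGTG, found at positions 203–211 on the template; the primer anneals here to the top strand with its 3' end pointing upstream.
The product is the template from position 148 through 211 (64 bp).

5'-CGTCGGTTCTATATAGCGGATCAGGAGCCCAGCAAAAATTATCAAAGCGTTTGTTTGTTAGGTG-3'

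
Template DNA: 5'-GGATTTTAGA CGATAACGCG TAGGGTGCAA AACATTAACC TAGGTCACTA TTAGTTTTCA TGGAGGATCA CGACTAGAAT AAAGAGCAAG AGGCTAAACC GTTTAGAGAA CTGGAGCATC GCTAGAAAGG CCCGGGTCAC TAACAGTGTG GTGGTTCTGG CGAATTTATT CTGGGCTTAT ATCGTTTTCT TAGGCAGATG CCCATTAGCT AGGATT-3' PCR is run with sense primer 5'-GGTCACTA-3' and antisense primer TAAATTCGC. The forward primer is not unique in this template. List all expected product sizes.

The forward primer GGTCACTA matches the top strand at positions 43–50, 135–142.
The reverse primer's reverse complement is GCGAATTTA, matching at positions 160–168.
Each forward site pairs with the reverse site to give a product ending at position 168: sizes 126, 34 bp.

126 bp, 34 bp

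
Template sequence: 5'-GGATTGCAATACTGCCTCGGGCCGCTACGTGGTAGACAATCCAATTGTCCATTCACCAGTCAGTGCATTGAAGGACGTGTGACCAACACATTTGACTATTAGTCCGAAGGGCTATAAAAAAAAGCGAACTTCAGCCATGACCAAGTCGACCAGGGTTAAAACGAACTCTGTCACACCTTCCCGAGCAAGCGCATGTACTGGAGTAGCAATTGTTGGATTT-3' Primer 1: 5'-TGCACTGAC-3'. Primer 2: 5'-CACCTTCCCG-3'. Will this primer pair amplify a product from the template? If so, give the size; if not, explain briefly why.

Primer 1 (TGCACTGAC) has reverse complement GTCAGTGCA, which matches the top strand at positions 59–67; primer 1 anneals to the top strand there with its 3' end pointing upstream toward position 59.
Primer 2 (CACCTTCCCG) matches the top strand directly at positions 174–183; it anneals to the bottom strand with its 3' end pointing downstream toward position 183.
The 3' ends diverge (primer 1 extends toward position 1, primer 2 toward position 220), so the primers never converge on a shared product.

No product — the primers' 3' ends point away from each other.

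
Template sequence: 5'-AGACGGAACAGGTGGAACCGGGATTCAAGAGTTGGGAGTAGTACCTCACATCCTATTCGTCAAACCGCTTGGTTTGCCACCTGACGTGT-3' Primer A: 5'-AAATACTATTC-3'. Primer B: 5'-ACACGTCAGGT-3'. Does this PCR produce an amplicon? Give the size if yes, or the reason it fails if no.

Primer A (AAATACTATTC) does not match the top strand, and its reverse complement GAATAGTATTT does not match either.
With no annealing site for primer A, no amplification occurs.

No product — primer A has no binding site in the template.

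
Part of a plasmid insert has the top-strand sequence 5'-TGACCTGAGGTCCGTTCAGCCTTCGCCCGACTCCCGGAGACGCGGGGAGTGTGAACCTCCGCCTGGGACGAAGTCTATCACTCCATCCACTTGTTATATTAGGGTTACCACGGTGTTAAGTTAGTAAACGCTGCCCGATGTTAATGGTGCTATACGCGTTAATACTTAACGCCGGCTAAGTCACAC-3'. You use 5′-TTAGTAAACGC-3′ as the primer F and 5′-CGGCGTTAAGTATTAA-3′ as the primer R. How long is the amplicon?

54 bp

Scanning the template, TTAGTAAACGC occurs at positions 121–131; this primer anneals to the bottom strand there with its 3' end pointing downstream.
Taking the reverse complement of CGGCGTTAAGTATTAA gives TTAATACTTAACGCCG, found at positions 159–174 on the template; the primer anneals here to the top strand with its 3' end pointing upstream.
Product length = (reverse-primer end) − (forward-primer start) + 1 = 174 − 121 + 1 = 54 bp.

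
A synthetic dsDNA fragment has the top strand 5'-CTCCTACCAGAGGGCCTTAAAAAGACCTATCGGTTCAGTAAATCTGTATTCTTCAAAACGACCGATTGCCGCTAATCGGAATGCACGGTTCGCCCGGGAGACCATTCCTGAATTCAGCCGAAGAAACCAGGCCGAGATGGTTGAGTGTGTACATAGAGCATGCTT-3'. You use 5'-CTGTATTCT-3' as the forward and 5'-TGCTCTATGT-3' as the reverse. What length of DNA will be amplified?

117 bp

Forward primer CTGTATTCT is found on the top strand at positions 44–52.
Taking the reverse complement of TGCTCTATGT gives ACATAGAGCA, found at positions 151–160 on the template; the primer anneals here to the top strand with its 3' end pointing upstream.
Amplicon spans positions 44–160: 117 bp.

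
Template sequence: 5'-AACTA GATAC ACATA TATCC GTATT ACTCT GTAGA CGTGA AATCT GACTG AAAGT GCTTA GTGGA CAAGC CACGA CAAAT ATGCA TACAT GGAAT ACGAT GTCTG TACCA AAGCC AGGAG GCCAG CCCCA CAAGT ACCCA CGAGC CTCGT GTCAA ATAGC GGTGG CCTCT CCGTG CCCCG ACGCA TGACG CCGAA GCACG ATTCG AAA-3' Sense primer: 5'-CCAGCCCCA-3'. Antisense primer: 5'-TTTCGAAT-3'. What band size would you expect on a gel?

87 bp

The forward primer matches the template at positions 122–130.
Taking the reverse complement of TTTCGAAT gives ATTCGAAA, found at positions 201–208 on the template; the primer anneals here to the top strand with its 3' end pointing upstream.
Product length = (reverse-primer end) − (forward-primer start) + 1 = 208 − 122 + 1 = 87 bp.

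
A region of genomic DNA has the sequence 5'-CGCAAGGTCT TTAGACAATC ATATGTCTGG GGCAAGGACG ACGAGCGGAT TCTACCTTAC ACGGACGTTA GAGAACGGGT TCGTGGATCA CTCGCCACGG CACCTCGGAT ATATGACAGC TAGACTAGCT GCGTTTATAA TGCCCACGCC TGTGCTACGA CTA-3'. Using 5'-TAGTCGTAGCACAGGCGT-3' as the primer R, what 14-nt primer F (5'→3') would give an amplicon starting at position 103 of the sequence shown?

5'-CCTCGGATATATGA-3'

The reverse primer's reverse complement ACGCCTGTGCTACGACTA matches the template at positions 146–163; the product starts at position 103.
The forward primer is identical to the top strand over positions 103–116: CCTCGGATATATGA.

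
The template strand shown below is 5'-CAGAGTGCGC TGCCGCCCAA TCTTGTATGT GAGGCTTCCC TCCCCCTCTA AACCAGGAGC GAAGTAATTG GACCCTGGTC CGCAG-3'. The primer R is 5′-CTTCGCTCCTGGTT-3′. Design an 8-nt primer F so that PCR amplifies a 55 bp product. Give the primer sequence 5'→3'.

The reverse primer's reverse complement AACCAGGAGCGAAG matches the template at positions 51–64, so the product ends at position 64.
A 55 bp product then starts at position 64 − 55 + 1 = 10.
The forward primer is identical to the top strand there: CTGCCGCC.

5'-CTGCCGCC-3'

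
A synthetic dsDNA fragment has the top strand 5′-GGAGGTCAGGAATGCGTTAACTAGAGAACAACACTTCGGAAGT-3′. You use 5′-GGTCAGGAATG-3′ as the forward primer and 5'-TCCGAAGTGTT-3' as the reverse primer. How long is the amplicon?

Scanning the template, GGTCAGGAATG occurs at positions 4–14; this primer anneals to the bottom strand there with its 3' end pointing downstream.
Taking the reverse complement of TCCGAAGTGTT gives AACACTTCGGA, found at positions 30–40 on the template; the primer anneals here to the top strand with its 3' end pointing upstream.
Amplicon spans positions 4–40: 37 bp.

37 bp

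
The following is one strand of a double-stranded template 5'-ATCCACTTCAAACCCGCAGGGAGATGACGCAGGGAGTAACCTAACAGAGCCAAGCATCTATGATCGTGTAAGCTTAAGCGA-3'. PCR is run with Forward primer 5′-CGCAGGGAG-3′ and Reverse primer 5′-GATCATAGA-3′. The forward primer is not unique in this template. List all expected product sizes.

51 bp, 38 bp

The forward primer CGCAGGGAG matches the top strand at positions 15–23, 28–36.
The reverse primer's reverse complement is TCTATGATC, matching at positions 57–65.
Each forward site pairs with the reverse site to give a product ending at position 65: sizes 51, 38 bp.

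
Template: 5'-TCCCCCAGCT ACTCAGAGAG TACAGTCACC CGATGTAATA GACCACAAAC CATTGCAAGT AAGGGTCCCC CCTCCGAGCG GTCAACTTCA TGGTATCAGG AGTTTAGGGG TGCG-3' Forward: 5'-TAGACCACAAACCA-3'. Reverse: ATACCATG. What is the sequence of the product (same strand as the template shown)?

The forward primer matches the template at positions 39–52.
The reverse primer's reverse complement is CATGGTAT, which matches the template at positions 89–96.
The product is the template from position 39 through 96 (58 bp).

5'-TAGACCACAAACCATTGCAAGTAAGGGTCCCCCCTCCGAGCGGTCAACTTCATGGTAT-3'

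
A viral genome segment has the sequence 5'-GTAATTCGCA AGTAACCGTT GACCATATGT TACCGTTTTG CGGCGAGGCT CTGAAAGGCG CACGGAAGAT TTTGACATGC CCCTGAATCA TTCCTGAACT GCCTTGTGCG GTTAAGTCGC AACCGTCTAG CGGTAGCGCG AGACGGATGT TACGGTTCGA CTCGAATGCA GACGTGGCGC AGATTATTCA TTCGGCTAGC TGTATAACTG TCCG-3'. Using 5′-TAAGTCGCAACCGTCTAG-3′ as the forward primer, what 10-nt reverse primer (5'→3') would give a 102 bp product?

The forward primer binds at positions 113–130, so a 102 bp product ends at position 113 + 102 − 1 = 214.
The reverse primer anneals to the top strand over positions 205–214, i.e. to TAACTGTCCG.
Its sequence written 5'→3' is the reverse complement: CGGACAGTTA.

5'-CGGACAGTTA-3'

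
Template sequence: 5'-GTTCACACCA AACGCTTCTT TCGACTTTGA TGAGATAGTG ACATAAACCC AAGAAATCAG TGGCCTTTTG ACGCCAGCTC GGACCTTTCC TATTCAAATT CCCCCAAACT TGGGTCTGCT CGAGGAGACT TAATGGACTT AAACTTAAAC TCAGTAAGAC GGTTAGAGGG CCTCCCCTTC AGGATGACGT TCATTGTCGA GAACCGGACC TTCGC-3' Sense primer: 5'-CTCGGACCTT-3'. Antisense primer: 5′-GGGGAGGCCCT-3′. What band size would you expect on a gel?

The forward primer matches the template at positions 78–87.
Reverse complement of the reverse primer: AGGGCCTCCCC. This occurs on the top strand at positions 167–177.
Product length = (reverse-primer end) − (forward-primer start) + 1 = 177 − 78 + 1 = 100 bp.

100 bp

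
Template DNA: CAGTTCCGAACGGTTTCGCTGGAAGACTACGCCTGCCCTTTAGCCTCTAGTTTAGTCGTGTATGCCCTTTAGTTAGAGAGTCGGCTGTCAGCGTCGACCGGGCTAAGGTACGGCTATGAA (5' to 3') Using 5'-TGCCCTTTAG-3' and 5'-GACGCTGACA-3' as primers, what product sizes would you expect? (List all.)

The forward primer TGCCCTTTAG matches the top strand at positions 34–43, 63–72.
The reverse primer's reverse complement is TGTCAGCGTC, matching at positions 86–95.
Each forward site pairs with the reverse site to give a product ending at position 95: sizes 62, 33 bp.

62 bp, 33 bp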